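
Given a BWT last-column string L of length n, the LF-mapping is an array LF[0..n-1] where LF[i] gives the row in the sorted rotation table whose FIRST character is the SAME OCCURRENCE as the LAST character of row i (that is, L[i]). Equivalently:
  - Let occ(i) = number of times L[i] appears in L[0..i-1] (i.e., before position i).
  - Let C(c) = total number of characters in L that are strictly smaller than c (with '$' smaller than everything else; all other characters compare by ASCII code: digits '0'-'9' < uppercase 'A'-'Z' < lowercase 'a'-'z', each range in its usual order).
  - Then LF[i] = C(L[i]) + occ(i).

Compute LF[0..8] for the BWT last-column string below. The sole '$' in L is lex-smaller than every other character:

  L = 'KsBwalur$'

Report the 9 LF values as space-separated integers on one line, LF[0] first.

Answer: 2 6 1 8 3 4 7 5 0

Derivation:
Char counts: '$':1, 'B':1, 'K':1, 'a':1, 'l':1, 'r':1, 's':1, 'u':1, 'w':1
C (first-col start): C('$')=0, C('B')=1, C('K')=2, C('a')=3, C('l')=4, C('r')=5, C('s')=6, C('u')=7, C('w')=8
L[0]='K': occ=0, LF[0]=C('K')+0=2+0=2
L[1]='s': occ=0, LF[1]=C('s')+0=6+0=6
L[2]='B': occ=0, LF[2]=C('B')+0=1+0=1
L[3]='w': occ=0, LF[3]=C('w')+0=8+0=8
L[4]='a': occ=0, LF[4]=C('a')+0=3+0=3
L[5]='l': occ=0, LF[5]=C('l')+0=4+0=4
L[6]='u': occ=0, LF[6]=C('u')+0=7+0=7
L[7]='r': occ=0, LF[7]=C('r')+0=5+0=5
L[8]='$': occ=0, LF[8]=C('$')+0=0+0=0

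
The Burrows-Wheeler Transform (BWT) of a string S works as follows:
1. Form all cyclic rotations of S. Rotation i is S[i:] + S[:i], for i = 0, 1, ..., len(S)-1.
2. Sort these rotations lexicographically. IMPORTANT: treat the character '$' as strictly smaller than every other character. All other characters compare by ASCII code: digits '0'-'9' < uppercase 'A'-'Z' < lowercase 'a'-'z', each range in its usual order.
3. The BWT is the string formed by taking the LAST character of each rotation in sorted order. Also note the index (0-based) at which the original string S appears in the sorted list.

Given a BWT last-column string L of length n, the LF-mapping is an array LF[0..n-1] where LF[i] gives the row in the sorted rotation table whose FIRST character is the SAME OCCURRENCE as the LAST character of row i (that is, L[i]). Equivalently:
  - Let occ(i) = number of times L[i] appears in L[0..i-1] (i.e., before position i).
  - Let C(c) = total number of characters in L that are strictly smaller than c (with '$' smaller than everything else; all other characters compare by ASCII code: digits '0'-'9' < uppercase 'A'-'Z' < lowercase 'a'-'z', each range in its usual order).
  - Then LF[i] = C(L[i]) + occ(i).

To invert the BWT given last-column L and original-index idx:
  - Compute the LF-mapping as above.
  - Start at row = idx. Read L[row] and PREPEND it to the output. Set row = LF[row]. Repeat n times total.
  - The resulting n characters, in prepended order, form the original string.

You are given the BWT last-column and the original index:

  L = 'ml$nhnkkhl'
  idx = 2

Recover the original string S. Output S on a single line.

LF mapping: 7 5 0 8 1 9 3 4 2 6
Walk LF starting at row 2, prepending L[row]:
  step 1: row=2, L[2]='$', prepend. Next row=LF[2]=0
  step 2: row=0, L[0]='m', prepend. Next row=LF[0]=7
  step 3: row=7, L[7]='k', prepend. Next row=LF[7]=4
  step 4: row=4, L[4]='h', prepend. Next row=LF[4]=1
  step 5: row=1, L[1]='l', prepend. Next row=LF[1]=5
  step 6: row=5, L[5]='n', prepend. Next row=LF[5]=9
  step 7: row=9, L[9]='l', prepend. Next row=LF[9]=6
  step 8: row=6, L[6]='k', prepend. Next row=LF[6]=3
  step 9: row=3, L[3]='n', prepend. Next row=LF[3]=8
  step 10: row=8, L[8]='h', prepend. Next row=LF[8]=2
Reversed output: hnklnlhkm$

Answer: hnklnlhkm$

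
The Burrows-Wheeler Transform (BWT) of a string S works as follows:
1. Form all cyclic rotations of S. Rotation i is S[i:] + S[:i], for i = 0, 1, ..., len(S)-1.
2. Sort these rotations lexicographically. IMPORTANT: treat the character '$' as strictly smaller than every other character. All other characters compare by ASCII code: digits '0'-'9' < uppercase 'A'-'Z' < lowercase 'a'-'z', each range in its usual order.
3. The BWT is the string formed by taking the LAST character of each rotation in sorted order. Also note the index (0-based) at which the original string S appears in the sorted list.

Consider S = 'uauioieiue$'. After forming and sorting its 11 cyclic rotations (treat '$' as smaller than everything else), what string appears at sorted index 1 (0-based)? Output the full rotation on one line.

Answer: auioieiue$u

Derivation:
All 11 rotations (rotation i = S[i:]+S[:i]):
  rot[0] = uauioieiue$
  rot[1] = auioieiue$u
  rot[2] = uioieiue$ua
  rot[3] = ioieiue$uau
  rot[4] = oieiue$uaui
  rot[5] = ieiue$uauio
  rot[6] = eiue$uauioi
  rot[7] = iue$uauioie
  rot[8] = ue$uauioiei
  rot[9] = e$uauioieiu
  rot[10] = $uauioieiue
Sorted (with $ < everything):
  sorted[0] = $uauioieiue
  sorted[1] = auioieiue$u
  sorted[2] = e$uauioieiu
  sorted[3] = eiue$uauioi
  sorted[4] = ieiue$uauio
  sorted[5] = ioieiue$uau
  sorted[6] = iue$uauioie
  sorted[7] = oieiue$uaui
  sorted[8] = uauioieiue$
  sorted[9] = ue$uauioiei
  sorted[10] = uioieiue$ua
sorted[1] = auioieiue$u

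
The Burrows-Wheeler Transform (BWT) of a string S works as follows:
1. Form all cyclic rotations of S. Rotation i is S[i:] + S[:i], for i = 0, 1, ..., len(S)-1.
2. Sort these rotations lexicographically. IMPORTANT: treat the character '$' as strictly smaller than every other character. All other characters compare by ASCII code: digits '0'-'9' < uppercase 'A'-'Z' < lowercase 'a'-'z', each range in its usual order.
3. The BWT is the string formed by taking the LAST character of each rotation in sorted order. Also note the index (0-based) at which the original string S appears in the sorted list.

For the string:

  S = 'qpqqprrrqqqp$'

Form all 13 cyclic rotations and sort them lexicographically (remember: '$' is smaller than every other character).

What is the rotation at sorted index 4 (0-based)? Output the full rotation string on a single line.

All 13 rotations (rotation i = S[i:]+S[:i]):
  rot[0] = qpqqprrrqqqp$
  rot[1] = pqqprrrqqqp$q
  rot[2] = qqprrrqqqp$qp
  rot[3] = qprrrqqqp$qpq
  rot[4] = prrrqqqp$qpqq
  rot[5] = rrrqqqp$qpqqp
  rot[6] = rrqqqp$qpqqpr
  rot[7] = rqqqp$qpqqprr
  rot[8] = qqqp$qpqqprrr
  rot[9] = qqp$qpqqprrrq
  rot[10] = qp$qpqqprrrqq
  rot[11] = p$qpqqprrrqqq
  rot[12] = $qpqqprrrqqqp
Sorted (with $ < everything):
  sorted[0] = $qpqqprrrqqqp
  sorted[1] = p$qpqqprrrqqq
  sorted[2] = pqqprrrqqqp$q
  sorted[3] = prrrqqqp$qpqq
  sorted[4] = qp$qpqqprrrqq
  sorted[5] = qpqqprrrqqqp$
  sorted[6] = qprrrqqqp$qpq
  sorted[7] = qqp$qpqqprrrq
  sorted[8] = qqprrrqqqp$qp
  sorted[9] = qqqp$qpqqprrr
  sorted[10] = rqqqp$qpqqprr
  sorted[11] = rrqqqp$qpqqpr
  sorted[12] = rrrqqqp$qpqqp
sorted[4] = qp$qpqqprrrqq

Answer: qp$qpqqprrrqq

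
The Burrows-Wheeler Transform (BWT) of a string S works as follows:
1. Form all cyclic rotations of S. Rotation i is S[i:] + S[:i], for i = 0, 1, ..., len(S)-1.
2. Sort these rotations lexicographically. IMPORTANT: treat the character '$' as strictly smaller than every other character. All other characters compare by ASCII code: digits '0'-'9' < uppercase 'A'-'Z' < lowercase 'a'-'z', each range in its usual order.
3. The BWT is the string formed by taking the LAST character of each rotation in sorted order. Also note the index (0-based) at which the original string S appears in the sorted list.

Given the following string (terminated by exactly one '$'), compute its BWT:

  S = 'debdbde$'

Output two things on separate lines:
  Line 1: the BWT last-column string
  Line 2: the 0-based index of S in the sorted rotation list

Answer: eedbb$dd
5

Derivation:
All 8 rotations (rotation i = S[i:]+S[:i]):
  rot[0] = debdbde$
  rot[1] = ebdbde$d
  rot[2] = bdbde$de
  rot[3] = dbde$deb
  rot[4] = bde$debd
  rot[5] = de$debdb
  rot[6] = e$debdbd
  rot[7] = $debdbde
Sorted (with $ < everything):
  sorted[0] = $debdbde  (last char: 'e')
  sorted[1] = bdbde$de  (last char: 'e')
  sorted[2] = bde$debd  (last char: 'd')
  sorted[3] = dbde$deb  (last char: 'b')
  sorted[4] = de$debdb  (last char: 'b')
  sorted[5] = debdbde$  (last char: '$')
  sorted[6] = e$debdbd  (last char: 'd')
  sorted[7] = ebdbde$d  (last char: 'd')
Last column: eedbb$dd
Original string S is at sorted index 5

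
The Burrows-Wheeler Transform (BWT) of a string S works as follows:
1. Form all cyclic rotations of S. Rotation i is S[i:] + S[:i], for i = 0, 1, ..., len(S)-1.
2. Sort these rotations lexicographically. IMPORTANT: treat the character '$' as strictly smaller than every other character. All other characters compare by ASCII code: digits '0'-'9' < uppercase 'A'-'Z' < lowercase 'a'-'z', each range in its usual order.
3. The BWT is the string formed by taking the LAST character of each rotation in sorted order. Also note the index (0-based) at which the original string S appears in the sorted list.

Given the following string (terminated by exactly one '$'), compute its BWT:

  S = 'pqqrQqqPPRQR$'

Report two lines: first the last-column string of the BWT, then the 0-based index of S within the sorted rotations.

Answer: RqPRrQP$qQpqq
7

Derivation:
All 13 rotations (rotation i = S[i:]+S[:i]):
  rot[0] = pqqrQqqPPRQR$
  rot[1] = qqrQqqPPRQR$p
  rot[2] = qrQqqPPRQR$pq
  rot[3] = rQqqPPRQR$pqq
  rot[4] = QqqPPRQR$pqqr
  rot[5] = qqPPRQR$pqqrQ
  rot[6] = qPPRQR$pqqrQq
  rot[7] = PPRQR$pqqrQqq
  rot[8] = PRQR$pqqrQqqP
  rot[9] = RQR$pqqrQqqPP
  rot[10] = QR$pqqrQqqPPR
  rot[11] = R$pqqrQqqPPRQ
  rot[12] = $pqqrQqqPPRQR
Sorted (with $ < everything):
  sorted[0] = $pqqrQqqPPRQR  (last char: 'R')
  sorted[1] = PPRQR$pqqrQqq  (last char: 'q')
  sorted[2] = PRQR$pqqrQqqP  (last char: 'P')
  sorted[3] = QR$pqqrQqqPPR  (last char: 'R')
  sorted[4] = QqqPPRQR$pqqr  (last char: 'r')
  sorted[5] = R$pqqrQqqPPRQ  (last char: 'Q')
  sorted[6] = RQR$pqqrQqqPP  (last char: 'P')
  sorted[7] = pqqrQqqPPRQR$  (last char: '$')
  sorted[8] = qPPRQR$pqqrQq  (last char: 'q')
  sorted[9] = qqPPRQR$pqqrQ  (last char: 'Q')
  sorted[10] = qqrQqqPPRQR$p  (last char: 'p')
  sorted[11] = qrQqqPPRQR$pq  (last char: 'q')
  sorted[12] = rQqqPPRQR$pqq  (last char: 'q')
Last column: RqPRrQP$qQpqq
Original string S is at sorted index 7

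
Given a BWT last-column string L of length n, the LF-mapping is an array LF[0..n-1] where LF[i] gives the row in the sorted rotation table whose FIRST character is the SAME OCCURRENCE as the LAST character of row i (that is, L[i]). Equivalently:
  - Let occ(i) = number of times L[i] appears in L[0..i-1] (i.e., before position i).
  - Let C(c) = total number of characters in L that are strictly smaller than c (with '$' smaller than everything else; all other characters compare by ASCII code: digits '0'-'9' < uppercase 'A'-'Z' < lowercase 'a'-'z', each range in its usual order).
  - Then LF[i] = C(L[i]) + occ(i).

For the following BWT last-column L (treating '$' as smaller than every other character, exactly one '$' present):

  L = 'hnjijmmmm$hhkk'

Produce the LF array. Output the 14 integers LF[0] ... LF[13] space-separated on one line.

Char counts: '$':1, 'h':3, 'i':1, 'j':2, 'k':2, 'm':4, 'n':1
C (first-col start): C('$')=0, C('h')=1, C('i')=4, C('j')=5, C('k')=7, C('m')=9, C('n')=13
L[0]='h': occ=0, LF[0]=C('h')+0=1+0=1
L[1]='n': occ=0, LF[1]=C('n')+0=13+0=13
L[2]='j': occ=0, LF[2]=C('j')+0=5+0=5
L[3]='i': occ=0, LF[3]=C('i')+0=4+0=4
L[4]='j': occ=1, LF[4]=C('j')+1=5+1=6
L[5]='m': occ=0, LF[5]=C('m')+0=9+0=9
L[6]='m': occ=1, LF[6]=C('m')+1=9+1=10
L[7]='m': occ=2, LF[7]=C('m')+2=9+2=11
L[8]='m': occ=3, LF[8]=C('m')+3=9+3=12
L[9]='$': occ=0, LF[9]=C('$')+0=0+0=0
L[10]='h': occ=1, LF[10]=C('h')+1=1+1=2
L[11]='h': occ=2, LF[11]=C('h')+2=1+2=3
L[12]='k': occ=0, LF[12]=C('k')+0=7+0=7
L[13]='k': occ=1, LF[13]=C('k')+1=7+1=8

Answer: 1 13 5 4 6 9 10 11 12 0 2 3 7 8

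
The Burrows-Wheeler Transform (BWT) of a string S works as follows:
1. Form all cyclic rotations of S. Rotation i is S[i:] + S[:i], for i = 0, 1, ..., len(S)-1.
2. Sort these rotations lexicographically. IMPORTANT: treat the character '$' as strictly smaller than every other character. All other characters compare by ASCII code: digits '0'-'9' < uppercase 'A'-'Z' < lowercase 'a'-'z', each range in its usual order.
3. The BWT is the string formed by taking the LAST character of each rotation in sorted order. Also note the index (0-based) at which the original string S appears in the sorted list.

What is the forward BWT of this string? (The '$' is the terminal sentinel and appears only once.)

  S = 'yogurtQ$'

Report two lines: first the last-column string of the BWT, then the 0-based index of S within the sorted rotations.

All 8 rotations (rotation i = S[i:]+S[:i]):
  rot[0] = yogurtQ$
  rot[1] = ogurtQ$y
  rot[2] = gurtQ$yo
  rot[3] = urtQ$yog
  rot[4] = rtQ$yogu
  rot[5] = tQ$yogur
  rot[6] = Q$yogurt
  rot[7] = $yogurtQ
Sorted (with $ < everything):
  sorted[0] = $yogurtQ  (last char: 'Q')
  sorted[1] = Q$yogurt  (last char: 't')
  sorted[2] = gurtQ$yo  (last char: 'o')
  sorted[3] = ogurtQ$y  (last char: 'y')
  sorted[4] = rtQ$yogu  (last char: 'u')
  sorted[5] = tQ$yogur  (last char: 'r')
  sorted[6] = urtQ$yog  (last char: 'g')
  sorted[7] = yogurtQ$  (last char: '$')
Last column: Qtoyurg$
Original string S is at sorted index 7

Answer: Qtoyurg$
7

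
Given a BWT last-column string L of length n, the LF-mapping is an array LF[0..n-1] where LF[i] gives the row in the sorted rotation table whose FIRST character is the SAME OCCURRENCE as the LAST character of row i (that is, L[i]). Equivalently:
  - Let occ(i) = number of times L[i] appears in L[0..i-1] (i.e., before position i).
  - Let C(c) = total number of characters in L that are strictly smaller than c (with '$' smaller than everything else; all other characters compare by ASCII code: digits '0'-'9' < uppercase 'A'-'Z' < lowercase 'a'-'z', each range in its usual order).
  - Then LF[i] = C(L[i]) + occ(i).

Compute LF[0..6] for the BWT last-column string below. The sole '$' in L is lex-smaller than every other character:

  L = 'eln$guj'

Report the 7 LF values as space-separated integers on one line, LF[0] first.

Char counts: '$':1, 'e':1, 'g':1, 'j':1, 'l':1, 'n':1, 'u':1
C (first-col start): C('$')=0, C('e')=1, C('g')=2, C('j')=3, C('l')=4, C('n')=5, C('u')=6
L[0]='e': occ=0, LF[0]=C('e')+0=1+0=1
L[1]='l': occ=0, LF[1]=C('l')+0=4+0=4
L[2]='n': occ=0, LF[2]=C('n')+0=5+0=5
L[3]='$': occ=0, LF[3]=C('$')+0=0+0=0
L[4]='g': occ=0, LF[4]=C('g')+0=2+0=2
L[5]='u': occ=0, LF[5]=C('u')+0=6+0=6
L[6]='j': occ=0, LF[6]=C('j')+0=3+0=3

Answer: 1 4 5 0 2 6 3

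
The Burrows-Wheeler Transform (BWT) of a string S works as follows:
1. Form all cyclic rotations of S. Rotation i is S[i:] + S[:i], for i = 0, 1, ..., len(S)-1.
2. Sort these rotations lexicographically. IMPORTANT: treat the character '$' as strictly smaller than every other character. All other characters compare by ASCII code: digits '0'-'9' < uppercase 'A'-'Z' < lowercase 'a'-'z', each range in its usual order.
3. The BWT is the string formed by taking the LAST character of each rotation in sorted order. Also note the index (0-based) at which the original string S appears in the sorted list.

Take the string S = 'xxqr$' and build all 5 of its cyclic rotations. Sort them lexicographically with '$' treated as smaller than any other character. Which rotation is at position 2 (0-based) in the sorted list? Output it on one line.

All 5 rotations (rotation i = S[i:]+S[:i]):
  rot[0] = xxqr$
  rot[1] = xqr$x
  rot[2] = qr$xx
  rot[3] = r$xxq
  rot[4] = $xxqr
Sorted (with $ < everything):
  sorted[0] = $xxqr
  sorted[1] = qr$xx
  sorted[2] = r$xxq
  sorted[3] = xqr$x
  sorted[4] = xxqr$
sorted[2] = r$xxq

Answer: r$xxq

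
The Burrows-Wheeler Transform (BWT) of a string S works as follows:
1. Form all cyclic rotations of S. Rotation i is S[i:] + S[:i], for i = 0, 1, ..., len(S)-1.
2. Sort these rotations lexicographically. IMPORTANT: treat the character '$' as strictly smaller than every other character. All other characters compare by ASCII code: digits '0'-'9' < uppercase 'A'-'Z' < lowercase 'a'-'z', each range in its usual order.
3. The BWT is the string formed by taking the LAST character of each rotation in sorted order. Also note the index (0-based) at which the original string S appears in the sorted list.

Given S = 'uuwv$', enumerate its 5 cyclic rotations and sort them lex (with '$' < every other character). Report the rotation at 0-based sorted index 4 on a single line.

All 5 rotations (rotation i = S[i:]+S[:i]):
  rot[0] = uuwv$
  rot[1] = uwv$u
  rot[2] = wv$uu
  rot[3] = v$uuw
  rot[4] = $uuwv
Sorted (with $ < everything):
  sorted[0] = $uuwv
  sorted[1] = uuwv$
  sorted[2] = uwv$u
  sorted[3] = v$uuw
  sorted[4] = wv$uu
sorted[4] = wv$uu

Answer: wv$uu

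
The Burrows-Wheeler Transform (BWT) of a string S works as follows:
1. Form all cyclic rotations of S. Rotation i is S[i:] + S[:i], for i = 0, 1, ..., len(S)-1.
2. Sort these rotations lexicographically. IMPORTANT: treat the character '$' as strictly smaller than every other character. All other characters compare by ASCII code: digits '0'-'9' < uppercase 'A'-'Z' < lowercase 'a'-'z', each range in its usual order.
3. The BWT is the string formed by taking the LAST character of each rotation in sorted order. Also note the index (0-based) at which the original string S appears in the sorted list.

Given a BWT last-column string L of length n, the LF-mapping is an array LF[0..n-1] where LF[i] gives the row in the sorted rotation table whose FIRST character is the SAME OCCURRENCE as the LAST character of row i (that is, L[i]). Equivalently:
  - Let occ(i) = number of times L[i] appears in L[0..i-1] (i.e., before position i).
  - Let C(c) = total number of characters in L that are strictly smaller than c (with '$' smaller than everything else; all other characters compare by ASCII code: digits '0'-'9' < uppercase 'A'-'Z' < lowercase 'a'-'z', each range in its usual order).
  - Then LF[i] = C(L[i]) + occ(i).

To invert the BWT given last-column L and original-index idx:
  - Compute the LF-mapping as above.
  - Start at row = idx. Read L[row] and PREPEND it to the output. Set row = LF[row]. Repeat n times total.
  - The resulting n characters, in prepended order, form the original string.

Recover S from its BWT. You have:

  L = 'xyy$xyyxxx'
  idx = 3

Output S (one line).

LF mapping: 1 6 7 0 2 8 9 3 4 5
Walk LF starting at row 3, prepending L[row]:
  step 1: row=3, L[3]='$', prepend. Next row=LF[3]=0
  step 2: row=0, L[0]='x', prepend. Next row=LF[0]=1
  step 3: row=1, L[1]='y', prepend. Next row=LF[1]=6
  step 4: row=6, L[6]='y', prepend. Next row=LF[6]=9
  step 5: row=9, L[9]='x', prepend. Next row=LF[9]=5
  step 6: row=5, L[5]='y', prepend. Next row=LF[5]=8
  step 7: row=8, L[8]='x', prepend. Next row=LF[8]=4
  step 8: row=4, L[4]='x', prepend. Next row=LF[4]=2
  step 9: row=2, L[2]='y', prepend. Next row=LF[2]=7
  step 10: row=7, L[7]='x', prepend. Next row=LF[7]=3
Reversed output: xyxxyxyyx$

Answer: xyxxyxyyx$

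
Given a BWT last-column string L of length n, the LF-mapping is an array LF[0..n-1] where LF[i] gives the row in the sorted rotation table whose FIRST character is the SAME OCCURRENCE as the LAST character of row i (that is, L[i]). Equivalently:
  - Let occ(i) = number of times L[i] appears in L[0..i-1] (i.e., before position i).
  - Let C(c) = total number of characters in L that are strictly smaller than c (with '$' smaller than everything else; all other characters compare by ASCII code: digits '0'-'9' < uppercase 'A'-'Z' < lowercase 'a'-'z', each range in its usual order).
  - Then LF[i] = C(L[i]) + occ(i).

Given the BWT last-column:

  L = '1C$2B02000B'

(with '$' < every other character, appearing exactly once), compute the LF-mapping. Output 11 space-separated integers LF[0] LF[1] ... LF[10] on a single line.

Char counts: '$':1, '0':4, '1':1, '2':2, 'B':2, 'C':1
C (first-col start): C('$')=0, C('0')=1, C('1')=5, C('2')=6, C('B')=8, C('C')=10
L[0]='1': occ=0, LF[0]=C('1')+0=5+0=5
L[1]='C': occ=0, LF[1]=C('C')+0=10+0=10
L[2]='$': occ=0, LF[2]=C('$')+0=0+0=0
L[3]='2': occ=0, LF[3]=C('2')+0=6+0=6
L[4]='B': occ=0, LF[4]=C('B')+0=8+0=8
L[5]='0': occ=0, LF[5]=C('0')+0=1+0=1
L[6]='2': occ=1, LF[6]=C('2')+1=6+1=7
L[7]='0': occ=1, LF[7]=C('0')+1=1+1=2
L[8]='0': occ=2, LF[8]=C('0')+2=1+2=3
L[9]='0': occ=3, LF[9]=C('0')+3=1+3=4
L[10]='B': occ=1, LF[10]=C('B')+1=8+1=9

Answer: 5 10 0 6 8 1 7 2 3 4 9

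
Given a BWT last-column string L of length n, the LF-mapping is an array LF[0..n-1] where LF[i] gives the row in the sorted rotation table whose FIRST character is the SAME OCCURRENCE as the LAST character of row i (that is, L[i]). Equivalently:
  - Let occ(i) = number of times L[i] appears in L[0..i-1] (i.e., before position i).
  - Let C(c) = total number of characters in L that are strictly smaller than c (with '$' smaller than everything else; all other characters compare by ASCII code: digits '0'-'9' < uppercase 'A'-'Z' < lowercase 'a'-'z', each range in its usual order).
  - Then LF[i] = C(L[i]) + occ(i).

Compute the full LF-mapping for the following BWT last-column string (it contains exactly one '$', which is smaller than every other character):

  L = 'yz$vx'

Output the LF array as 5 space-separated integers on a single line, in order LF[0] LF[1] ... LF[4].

Answer: 3 4 0 1 2

Derivation:
Char counts: '$':1, 'v':1, 'x':1, 'y':1, 'z':1
C (first-col start): C('$')=0, C('v')=1, C('x')=2, C('y')=3, C('z')=4
L[0]='y': occ=0, LF[0]=C('y')+0=3+0=3
L[1]='z': occ=0, LF[1]=C('z')+0=4+0=4
L[2]='$': occ=0, LF[2]=C('$')+0=0+0=0
L[3]='v': occ=0, LF[3]=C('v')+0=1+0=1
L[4]='x': occ=0, LF[4]=C('x')+0=2+0=2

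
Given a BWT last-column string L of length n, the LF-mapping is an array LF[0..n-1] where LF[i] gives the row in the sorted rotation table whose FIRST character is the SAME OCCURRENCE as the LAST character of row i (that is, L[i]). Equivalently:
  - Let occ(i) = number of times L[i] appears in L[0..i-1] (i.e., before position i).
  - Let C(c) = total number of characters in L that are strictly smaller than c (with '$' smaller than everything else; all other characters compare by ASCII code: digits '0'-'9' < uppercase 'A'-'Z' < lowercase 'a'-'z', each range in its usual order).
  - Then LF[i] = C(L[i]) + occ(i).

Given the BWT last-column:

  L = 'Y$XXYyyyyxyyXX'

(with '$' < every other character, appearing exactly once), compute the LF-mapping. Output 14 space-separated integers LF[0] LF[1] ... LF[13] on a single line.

Answer: 5 0 1 2 6 8 9 10 11 7 12 13 3 4

Derivation:
Char counts: '$':1, 'X':4, 'Y':2, 'x':1, 'y':6
C (first-col start): C('$')=0, C('X')=1, C('Y')=5, C('x')=7, C('y')=8
L[0]='Y': occ=0, LF[0]=C('Y')+0=5+0=5
L[1]='$': occ=0, LF[1]=C('$')+0=0+0=0
L[2]='X': occ=0, LF[2]=C('X')+0=1+0=1
L[3]='X': occ=1, LF[3]=C('X')+1=1+1=2
L[4]='Y': occ=1, LF[4]=C('Y')+1=5+1=6
L[5]='y': occ=0, LF[5]=C('y')+0=8+0=8
L[6]='y': occ=1, LF[6]=C('y')+1=8+1=9
L[7]='y': occ=2, LF[7]=C('y')+2=8+2=10
L[8]='y': occ=3, LF[8]=C('y')+3=8+3=11
L[9]='x': occ=0, LF[9]=C('x')+0=7+0=7
L[10]='y': occ=4, LF[10]=C('y')+4=8+4=12
L[11]='y': occ=5, LF[11]=C('y')+5=8+5=13
L[12]='X': occ=2, LF[12]=C('X')+2=1+2=3
L[13]='X': occ=3, LF[13]=C('X')+3=1+3=4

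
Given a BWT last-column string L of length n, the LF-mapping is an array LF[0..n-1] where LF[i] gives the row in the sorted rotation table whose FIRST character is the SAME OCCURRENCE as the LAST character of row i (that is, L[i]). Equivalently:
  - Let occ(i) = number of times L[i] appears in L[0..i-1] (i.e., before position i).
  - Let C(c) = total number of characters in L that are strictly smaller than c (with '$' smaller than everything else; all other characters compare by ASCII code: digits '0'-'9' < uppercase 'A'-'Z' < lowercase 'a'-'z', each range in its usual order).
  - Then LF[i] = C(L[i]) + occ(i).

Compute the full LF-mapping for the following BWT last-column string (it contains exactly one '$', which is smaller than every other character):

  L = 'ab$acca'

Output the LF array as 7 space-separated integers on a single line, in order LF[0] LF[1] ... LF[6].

Char counts: '$':1, 'a':3, 'b':1, 'c':2
C (first-col start): C('$')=0, C('a')=1, C('b')=4, C('c')=5
L[0]='a': occ=0, LF[0]=C('a')+0=1+0=1
L[1]='b': occ=0, LF[1]=C('b')+0=4+0=4
L[2]='$': occ=0, LF[2]=C('$')+0=0+0=0
L[3]='a': occ=1, LF[3]=C('a')+1=1+1=2
L[4]='c': occ=0, LF[4]=C('c')+0=5+0=5
L[5]='c': occ=1, LF[5]=C('c')+1=5+1=6
L[6]='a': occ=2, LF[6]=C('a')+2=1+2=3

Answer: 1 4 0 2 5 6 3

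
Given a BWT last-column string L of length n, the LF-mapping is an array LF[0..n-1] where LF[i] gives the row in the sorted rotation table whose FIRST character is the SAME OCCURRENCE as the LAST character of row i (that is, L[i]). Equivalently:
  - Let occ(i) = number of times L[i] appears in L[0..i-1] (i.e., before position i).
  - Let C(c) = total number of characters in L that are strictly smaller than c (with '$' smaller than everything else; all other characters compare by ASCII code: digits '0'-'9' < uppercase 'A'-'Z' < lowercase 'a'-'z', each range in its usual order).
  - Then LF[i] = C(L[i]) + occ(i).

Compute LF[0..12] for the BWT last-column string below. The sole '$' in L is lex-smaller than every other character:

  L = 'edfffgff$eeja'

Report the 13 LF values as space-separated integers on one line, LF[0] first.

Char counts: '$':1, 'a':1, 'd':1, 'e':3, 'f':5, 'g':1, 'j':1
C (first-col start): C('$')=0, C('a')=1, C('d')=2, C('e')=3, C('f')=6, C('g')=11, C('j')=12
L[0]='e': occ=0, LF[0]=C('e')+0=3+0=3
L[1]='d': occ=0, LF[1]=C('d')+0=2+0=2
L[2]='f': occ=0, LF[2]=C('f')+0=6+0=6
L[3]='f': occ=1, LF[3]=C('f')+1=6+1=7
L[4]='f': occ=2, LF[4]=C('f')+2=6+2=8
L[5]='g': occ=0, LF[5]=C('g')+0=11+0=11
L[6]='f': occ=3, LF[6]=C('f')+3=6+3=9
L[7]='f': occ=4, LF[7]=C('f')+4=6+4=10
L[8]='$': occ=0, LF[8]=C('$')+0=0+0=0
L[9]='e': occ=1, LF[9]=C('e')+1=3+1=4
L[10]='e': occ=2, LF[10]=C('e')+2=3+2=5
L[11]='j': occ=0, LF[11]=C('j')+0=12+0=12
L[12]='a': occ=0, LF[12]=C('a')+0=1+0=1

Answer: 3 2 6 7 8 11 9 10 0 4 5 12 1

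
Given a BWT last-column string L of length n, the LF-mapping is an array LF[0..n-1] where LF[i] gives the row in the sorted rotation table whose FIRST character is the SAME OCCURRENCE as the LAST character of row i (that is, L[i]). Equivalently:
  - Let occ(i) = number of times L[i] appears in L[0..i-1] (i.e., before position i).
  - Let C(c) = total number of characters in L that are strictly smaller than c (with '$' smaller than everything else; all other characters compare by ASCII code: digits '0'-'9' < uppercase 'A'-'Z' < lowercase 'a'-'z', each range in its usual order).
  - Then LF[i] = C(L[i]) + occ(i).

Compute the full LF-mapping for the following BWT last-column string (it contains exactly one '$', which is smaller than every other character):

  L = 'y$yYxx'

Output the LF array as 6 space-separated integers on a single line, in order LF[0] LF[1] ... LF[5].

Answer: 4 0 5 1 2 3

Derivation:
Char counts: '$':1, 'Y':1, 'x':2, 'y':2
C (first-col start): C('$')=0, C('Y')=1, C('x')=2, C('y')=4
L[0]='y': occ=0, LF[0]=C('y')+0=4+0=4
L[1]='$': occ=0, LF[1]=C('$')+0=0+0=0
L[2]='y': occ=1, LF[2]=C('y')+1=4+1=5
L[3]='Y': occ=0, LF[3]=C('Y')+0=1+0=1
L[4]='x': occ=0, LF[4]=C('x')+0=2+0=2
L[5]='x': occ=1, LF[5]=C('x')+1=2+1=3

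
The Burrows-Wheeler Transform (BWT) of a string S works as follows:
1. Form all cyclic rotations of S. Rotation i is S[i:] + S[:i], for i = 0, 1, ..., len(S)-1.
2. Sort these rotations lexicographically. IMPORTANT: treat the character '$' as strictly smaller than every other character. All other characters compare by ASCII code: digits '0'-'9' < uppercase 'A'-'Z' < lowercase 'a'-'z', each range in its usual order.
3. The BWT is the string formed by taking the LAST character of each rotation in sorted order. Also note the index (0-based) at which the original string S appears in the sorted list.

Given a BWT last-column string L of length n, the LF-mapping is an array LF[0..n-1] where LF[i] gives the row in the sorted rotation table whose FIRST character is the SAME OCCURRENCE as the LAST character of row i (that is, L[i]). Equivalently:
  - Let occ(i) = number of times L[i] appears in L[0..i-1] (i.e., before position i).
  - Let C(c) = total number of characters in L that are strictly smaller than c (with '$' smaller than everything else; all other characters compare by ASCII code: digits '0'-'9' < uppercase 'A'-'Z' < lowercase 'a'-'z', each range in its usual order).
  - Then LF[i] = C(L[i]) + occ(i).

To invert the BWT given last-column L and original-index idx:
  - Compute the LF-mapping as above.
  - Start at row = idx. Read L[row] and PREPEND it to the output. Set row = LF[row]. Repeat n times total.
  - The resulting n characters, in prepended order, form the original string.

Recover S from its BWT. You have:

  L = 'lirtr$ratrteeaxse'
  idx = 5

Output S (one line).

Answer: extraterrestrial$

Derivation:
LF mapping: 7 6 8 13 9 0 10 1 14 11 15 3 4 2 16 12 5
Walk LF starting at row 5, prepending L[row]:
  step 1: row=5, L[5]='$', prepend. Next row=LF[5]=0
  step 2: row=0, L[0]='l', prepend. Next row=LF[0]=7
  step 3: row=7, L[7]='a', prepend. Next row=LF[7]=1
  step 4: row=1, L[1]='i', prepend. Next row=LF[1]=6
  step 5: row=6, L[6]='r', prepend. Next row=LF[6]=10
  step 6: row=10, L[10]='t', prepend. Next row=LF[10]=15
  step 7: row=15, L[15]='s', prepend. Next row=LF[15]=12
  step 8: row=12, L[12]='e', prepend. Next row=LF[12]=4
  step 9: row=4, L[4]='r', prepend. Next row=LF[4]=9
  step 10: row=9, L[9]='r', prepend. Next row=LF[9]=11
  step 11: row=11, L[11]='e', prepend. Next row=LF[11]=3
  step 12: row=3, L[3]='t', prepend. Next row=LF[3]=13
  step 13: row=13, L[13]='a', prepend. Next row=LF[13]=2
  step 14: row=2, L[2]='r', prepend. Next row=LF[2]=8
  step 15: row=8, L[8]='t', prepend. Next row=LF[8]=14
  step 16: row=14, L[14]='x', prepend. Next row=LF[14]=16
  step 17: row=16, L[16]='e', prepend. Next row=LF[16]=5
Reversed output: extraterrestrial$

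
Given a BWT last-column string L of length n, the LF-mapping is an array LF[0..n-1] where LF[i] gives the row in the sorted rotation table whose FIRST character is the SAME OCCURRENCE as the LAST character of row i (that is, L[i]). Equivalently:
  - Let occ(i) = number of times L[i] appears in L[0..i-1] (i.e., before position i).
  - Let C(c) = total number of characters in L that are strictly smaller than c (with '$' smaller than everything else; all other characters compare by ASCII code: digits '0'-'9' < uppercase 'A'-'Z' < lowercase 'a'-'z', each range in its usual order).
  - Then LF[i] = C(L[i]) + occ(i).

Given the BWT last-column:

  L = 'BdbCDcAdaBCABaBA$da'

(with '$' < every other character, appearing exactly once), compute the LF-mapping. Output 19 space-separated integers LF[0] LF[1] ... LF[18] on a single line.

Char counts: '$':1, 'A':3, 'B':4, 'C':2, 'D':1, 'a':3, 'b':1, 'c':1, 'd':3
C (first-col start): C('$')=0, C('A')=1, C('B')=4, C('C')=8, C('D')=10, C('a')=11, C('b')=14, C('c')=15, C('d')=16
L[0]='B': occ=0, LF[0]=C('B')+0=4+0=4
L[1]='d': occ=0, LF[1]=C('d')+0=16+0=16
L[2]='b': occ=0, LF[2]=C('b')+0=14+0=14
L[3]='C': occ=0, LF[3]=C('C')+0=8+0=8
L[4]='D': occ=0, LF[4]=C('D')+0=10+0=10
L[5]='c': occ=0, LF[5]=C('c')+0=15+0=15
L[6]='A': occ=0, LF[6]=C('A')+0=1+0=1
L[7]='d': occ=1, LF[7]=C('d')+1=16+1=17
L[8]='a': occ=0, LF[8]=C('a')+0=11+0=11
L[9]='B': occ=1, LF[9]=C('B')+1=4+1=5
L[10]='C': occ=1, LF[10]=C('C')+1=8+1=9
L[11]='A': occ=1, LF[11]=C('A')+1=1+1=2
L[12]='B': occ=2, LF[12]=C('B')+2=4+2=6
L[13]='a': occ=1, LF[13]=C('a')+1=11+1=12
L[14]='B': occ=3, LF[14]=C('B')+3=4+3=7
L[15]='A': occ=2, LF[15]=C('A')+2=1+2=3
L[16]='$': occ=0, LF[16]=C('$')+0=0+0=0
L[17]='d': occ=2, LF[17]=C('d')+2=16+2=18
L[18]='a': occ=2, LF[18]=C('a')+2=11+2=13

Answer: 4 16 14 8 10 15 1 17 11 5 9 2 6 12 7 3 0 18 13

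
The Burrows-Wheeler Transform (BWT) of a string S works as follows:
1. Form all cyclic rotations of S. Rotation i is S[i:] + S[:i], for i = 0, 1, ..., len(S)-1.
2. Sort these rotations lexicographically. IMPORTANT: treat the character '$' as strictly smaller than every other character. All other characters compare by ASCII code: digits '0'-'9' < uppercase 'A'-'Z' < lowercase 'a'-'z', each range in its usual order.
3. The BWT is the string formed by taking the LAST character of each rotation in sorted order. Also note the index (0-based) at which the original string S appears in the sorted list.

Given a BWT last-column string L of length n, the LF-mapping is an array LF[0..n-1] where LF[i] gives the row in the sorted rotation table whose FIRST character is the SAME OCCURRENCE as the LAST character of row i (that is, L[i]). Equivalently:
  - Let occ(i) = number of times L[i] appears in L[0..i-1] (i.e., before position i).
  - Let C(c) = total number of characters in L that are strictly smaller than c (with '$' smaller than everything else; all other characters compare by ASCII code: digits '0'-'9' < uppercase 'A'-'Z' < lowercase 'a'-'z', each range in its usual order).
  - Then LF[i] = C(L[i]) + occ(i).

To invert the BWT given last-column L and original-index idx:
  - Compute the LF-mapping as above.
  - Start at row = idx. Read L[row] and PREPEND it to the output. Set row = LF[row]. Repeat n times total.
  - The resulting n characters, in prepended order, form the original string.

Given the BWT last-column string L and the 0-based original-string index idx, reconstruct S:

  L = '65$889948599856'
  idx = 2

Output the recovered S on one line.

Answer: 54858859896996$

Derivation:
LF mapping: 5 2 0 7 8 11 12 1 9 3 13 14 10 4 6
Walk LF starting at row 2, prepending L[row]:
  step 1: row=2, L[2]='$', prepend. Next row=LF[2]=0
  step 2: row=0, L[0]='6', prepend. Next row=LF[0]=5
  step 3: row=5, L[5]='9', prepend. Next row=LF[5]=11
  step 4: row=11, L[11]='9', prepend. Next row=LF[11]=14
  step 5: row=14, L[14]='6', prepend. Next row=LF[14]=6
  step 6: row=6, L[6]='9', prepend. Next row=LF[6]=12
  step 7: row=12, L[12]='8', prepend. Next row=LF[12]=10
  step 8: row=10, L[10]='9', prepend. Next row=LF[10]=13
  step 9: row=13, L[13]='5', prepend. Next row=LF[13]=4
  step 10: row=4, L[4]='8', prepend. Next row=LF[4]=8
  step 11: row=8, L[8]='8', prepend. Next row=LF[8]=9
  step 12: row=9, L[9]='5', prepend. Next row=LF[9]=3
  step 13: row=3, L[3]='8', prepend. Next row=LF[3]=7
  step 14: row=7, L[7]='4', prepend. Next row=LF[7]=1
  step 15: row=1, L[1]='5', prepend. Next row=LF[1]=2
Reversed output: 54858859896996$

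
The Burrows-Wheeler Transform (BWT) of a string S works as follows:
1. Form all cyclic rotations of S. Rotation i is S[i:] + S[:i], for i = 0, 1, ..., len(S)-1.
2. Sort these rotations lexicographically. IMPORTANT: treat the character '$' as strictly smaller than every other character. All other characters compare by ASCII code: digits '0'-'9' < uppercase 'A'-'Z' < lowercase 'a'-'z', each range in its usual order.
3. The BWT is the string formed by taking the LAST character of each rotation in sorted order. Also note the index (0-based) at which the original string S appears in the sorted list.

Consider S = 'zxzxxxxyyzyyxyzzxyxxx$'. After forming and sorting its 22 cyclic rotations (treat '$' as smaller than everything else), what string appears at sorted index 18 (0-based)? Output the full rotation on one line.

Answer: zxyxxx$zxzxxxxyyzyyxyz

Derivation:
All 22 rotations (rotation i = S[i:]+S[:i]):
  rot[0] = zxzxxxxyyzyyxyzzxyxxx$
  rot[1] = xzxxxxyyzyyxyzzxyxxx$z
  rot[2] = zxxxxyyzyyxyzzxyxxx$zx
  rot[3] = xxxxyyzyyxyzzxyxxx$zxz
  rot[4] = xxxyyzyyxyzzxyxxx$zxzx
  rot[5] = xxyyzyyxyzzxyxxx$zxzxx
  rot[6] = xyyzyyxyzzxyxxx$zxzxxx
  rot[7] = yyzyyxyzzxyxxx$zxzxxxx
  rot[8] = yzyyxyzzxyxxx$zxzxxxxy
  rot[9] = zyyxyzzxyxxx$zxzxxxxyy
  rot[10] = yyxyzzxyxxx$zxzxxxxyyz
  rot[11] = yxyzzxyxxx$zxzxxxxyyzy
  rot[12] = xyzzxyxxx$zxzxxxxyyzyy
  rot[13] = yzzxyxxx$zxzxxxxyyzyyx
  rot[14] = zzxyxxx$zxzxxxxyyzyyxy
  rot[15] = zxyxxx$zxzxxxxyyzyyxyz
  rot[16] = xyxxx$zxzxxxxyyzyyxyzz
  rot[17] = yxxx$zxzxxxxyyzyyxyzzx
  rot[18] = xxx$zxzxxxxyyzyyxyzzxy
  rot[19] = xx$zxzxxxxyyzyyxyzzxyx
  rot[20] = x$zxzxxxxyyzyyxyzzxyxx
  rot[21] = $zxzxxxxyyzyyxyzzxyxxx
Sorted (with $ < everything):
  sorted[0] = $zxzxxxxyyzyyxyzzxyxxx
  sorted[1] = x$zxzxxxxyyzyyxyzzxyxx
  sorted[2] = xx$zxzxxxxyyzyyxyzzxyx
  sorted[3] = xxx$zxzxxxxyyzyyxyzzxy
  sorted[4] = xxxxyyzyyxyzzxyxxx$zxz
  sorted[5] = xxxyyzyyxyzzxyxxx$zxzx
  sorted[6] = xxyyzyyxyzzxyxxx$zxzxx
  sorted[7] = xyxxx$zxzxxxxyyzyyxyzz
  sorted[8] = xyyzyyxyzzxyxxx$zxzxxx
  sorted[9] = xyzzxyxxx$zxzxxxxyyzyy
  sorted[10] = xzxxxxyyzyyxyzzxyxxx$z
  sorted[11] = yxxx$zxzxxxxyyzyyxyzzx
  sorted[12] = yxyzzxyxxx$zxzxxxxyyzy
  sorted[13] = yyxyzzxyxxx$zxzxxxxyyz
  sorted[14] = yyzyyxyzzxyxxx$zxzxxxx
  sorted[15] = yzyyxyzzxyxxx$zxzxxxxy
  sorted[16] = yzzxyxxx$zxzxxxxyyzyyx
  sorted[17] = zxxxxyyzyyxyzzxyxxx$zx
  sorted[18] = zxyxxx$zxzxxxxyyzyyxyz
  sorted[19] = zxzxxxxyyzyyxyzzxyxxx$
  sorted[20] = zyyxyzzxyxxx$zxzxxxxyy
  sorted[21] = zzxyxxx$zxzxxxxyyzyyxy
sorted[18] = zxyxxx$zxzxxxxyyzyyxyz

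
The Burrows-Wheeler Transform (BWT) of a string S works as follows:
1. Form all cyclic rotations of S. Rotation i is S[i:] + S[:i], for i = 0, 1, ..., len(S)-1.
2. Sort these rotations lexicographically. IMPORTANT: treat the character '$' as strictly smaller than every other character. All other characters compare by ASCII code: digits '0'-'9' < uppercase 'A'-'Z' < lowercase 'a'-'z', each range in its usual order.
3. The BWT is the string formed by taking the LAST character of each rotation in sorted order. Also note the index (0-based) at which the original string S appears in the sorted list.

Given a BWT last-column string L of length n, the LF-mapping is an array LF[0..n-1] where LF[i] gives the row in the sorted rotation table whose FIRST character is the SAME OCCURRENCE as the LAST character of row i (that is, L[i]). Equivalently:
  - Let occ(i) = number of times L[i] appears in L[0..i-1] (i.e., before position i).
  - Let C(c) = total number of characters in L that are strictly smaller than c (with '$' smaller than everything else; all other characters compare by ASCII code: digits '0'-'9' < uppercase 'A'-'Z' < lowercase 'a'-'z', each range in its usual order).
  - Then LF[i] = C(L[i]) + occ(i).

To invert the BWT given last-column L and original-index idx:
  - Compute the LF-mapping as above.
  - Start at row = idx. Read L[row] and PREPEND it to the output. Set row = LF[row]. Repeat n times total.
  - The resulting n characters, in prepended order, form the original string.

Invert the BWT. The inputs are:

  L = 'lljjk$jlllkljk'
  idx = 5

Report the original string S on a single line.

LF mapping: 8 9 1 2 5 0 3 10 11 12 6 13 4 7
Walk LF starting at row 5, prepending L[row]:
  step 1: row=5, L[5]='$', prepend. Next row=LF[5]=0
  step 2: row=0, L[0]='l', prepend. Next row=LF[0]=8
  step 3: row=8, L[8]='l', prepend. Next row=LF[8]=11
  step 4: row=11, L[11]='l', prepend. Next row=LF[11]=13
  step 5: row=13, L[13]='k', prepend. Next row=LF[13]=7
  step 6: row=7, L[7]='l', prepend. Next row=LF[7]=10
  step 7: row=10, L[10]='k', prepend. Next row=LF[10]=6
  step 8: row=6, L[6]='j', prepend. Next row=LF[6]=3
  step 9: row=3, L[3]='j', prepend. Next row=LF[3]=2
  step 10: row=2, L[2]='j', prepend. Next row=LF[2]=1
  step 11: row=1, L[1]='l', prepend. Next row=LF[1]=9
  step 12: row=9, L[9]='l', prepend. Next row=LF[9]=12
  step 13: row=12, L[12]='j', prepend. Next row=LF[12]=4
  step 14: row=4, L[4]='k', prepend. Next row=LF[4]=5
Reversed output: kjlljjjklklll$

Answer: kjlljjjklklll$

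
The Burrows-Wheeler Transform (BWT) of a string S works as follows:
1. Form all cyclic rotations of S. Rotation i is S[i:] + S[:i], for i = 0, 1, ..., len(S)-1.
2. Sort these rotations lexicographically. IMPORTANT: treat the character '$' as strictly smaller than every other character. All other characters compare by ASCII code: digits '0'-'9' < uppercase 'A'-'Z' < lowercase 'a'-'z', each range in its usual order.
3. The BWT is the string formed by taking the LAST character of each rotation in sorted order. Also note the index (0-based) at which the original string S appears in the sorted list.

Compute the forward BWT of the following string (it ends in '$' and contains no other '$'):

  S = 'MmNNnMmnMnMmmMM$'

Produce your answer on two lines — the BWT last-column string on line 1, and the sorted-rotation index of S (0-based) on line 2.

All 16 rotations (rotation i = S[i:]+S[:i]):
  rot[0] = MmNNnMmnMnMmmMM$
  rot[1] = mNNnMmnMnMmmMM$M
  rot[2] = NNnMmnMnMmmMM$Mm
  rot[3] = NnMmnMnMmmMM$MmN
  rot[4] = nMmnMnMmmMM$MmNN
  rot[5] = MmnMnMmmMM$MmNNn
  rot[6] = mnMnMmmMM$MmNNnM
  rot[7] = nMnMmmMM$MmNNnMm
  rot[8] = MnMmmMM$MmNNnMmn
  rot[9] = nMmmMM$MmNNnMmnM
  rot[10] = MmmMM$MmNNnMmnMn
  rot[11] = mmMM$MmNNnMmnMnM
  rot[12] = mMM$MmNNnMmnMnMm
  rot[13] = MM$MmNNnMmnMnMmm
  rot[14] = M$MmNNnMmnMnMmmM
  rot[15] = $MmNNnMmnMnMmmMM
Sorted (with $ < everything):
  sorted[0] = $MmNNnMmnMnMmmMM  (last char: 'M')
  sorted[1] = M$MmNNnMmnMnMmmM  (last char: 'M')
  sorted[2] = MM$MmNNnMmnMnMmm  (last char: 'm')
  sorted[3] = MmNNnMmnMnMmmMM$  (last char: '$')
  sorted[4] = MmmMM$MmNNnMmnMn  (last char: 'n')
  sorted[5] = MmnMnMmmMM$MmNNn  (last char: 'n')
  sorted[6] = MnMmmMM$MmNNnMmn  (last char: 'n')
  sorted[7] = NNnMmnMnMmmMM$Mm  (last char: 'm')
  sorted[8] = NnMmnMnMmmMM$MmN  (last char: 'N')
  sorted[9] = mMM$MmNNnMmnMnMm  (last char: 'm')
  sorted[10] = mNNnMmnMnMmmMM$M  (last char: 'M')
  sorted[11] = mmMM$MmNNnMmnMnM  (last char: 'M')
  sorted[12] = mnMnMmmMM$MmNNnM  (last char: 'M')
  sorted[13] = nMmmMM$MmNNnMmnM  (last char: 'M')
  sorted[14] = nMmnMnMmmMM$MmNN  (last char: 'N')
  sorted[15] = nMnMmmMM$MmNNnMm  (last char: 'm')
Last column: MMm$nnnmNmMMMMNm
Original string S is at sorted index 3

Answer: MMm$nnnmNmMMMMNm
3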